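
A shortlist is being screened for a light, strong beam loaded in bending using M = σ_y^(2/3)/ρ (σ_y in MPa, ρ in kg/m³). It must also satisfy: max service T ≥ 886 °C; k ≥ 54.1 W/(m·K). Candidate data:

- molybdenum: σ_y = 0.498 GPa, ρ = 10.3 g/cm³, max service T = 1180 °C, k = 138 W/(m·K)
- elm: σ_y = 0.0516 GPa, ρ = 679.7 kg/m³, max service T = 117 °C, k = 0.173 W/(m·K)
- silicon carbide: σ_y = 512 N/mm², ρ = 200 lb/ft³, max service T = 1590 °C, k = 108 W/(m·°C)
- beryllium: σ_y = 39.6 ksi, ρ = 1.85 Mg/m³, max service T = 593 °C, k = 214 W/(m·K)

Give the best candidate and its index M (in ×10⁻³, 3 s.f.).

silicon carbide, M = 20.0×10⁻³

Screen on constraints: max service T ≥ 886 °C; k ≥ 54.1 W/(m·K). Survivors: molybdenum, silicon carbide.
After converting to SI:
  molybdenum: σ_y = 498.0 MPa, ρ = 10300 kg/m³
  silicon carbide: σ_y = 512.0 MPa, ρ = 3204 kg/m³
  silicon carbide: M = 20.0×10⁻³
  molybdenum: M = 6.10×10⁻³
Highest index: silicon carbide.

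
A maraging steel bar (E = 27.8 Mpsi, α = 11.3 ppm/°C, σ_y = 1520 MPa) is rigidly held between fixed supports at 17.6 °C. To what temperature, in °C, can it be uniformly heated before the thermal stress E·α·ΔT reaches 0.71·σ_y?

516 °C

E = 27.8 Mpsi = 191.7 GPa.
E·α·ΔT = 1079 MPa ⇒ ΔT = 1079 / (191.7×10³ × 11.3×10⁻⁶) = 498.3 K.
T = 17.6 + 498.3 = 515.9 °C.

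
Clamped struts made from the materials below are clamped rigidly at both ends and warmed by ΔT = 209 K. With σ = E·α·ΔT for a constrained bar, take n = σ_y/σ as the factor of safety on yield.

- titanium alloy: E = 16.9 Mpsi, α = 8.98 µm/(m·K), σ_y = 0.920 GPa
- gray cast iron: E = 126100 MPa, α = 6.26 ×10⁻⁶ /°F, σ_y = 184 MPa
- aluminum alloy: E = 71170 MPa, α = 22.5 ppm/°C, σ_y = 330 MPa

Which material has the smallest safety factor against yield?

gray cast iron

Per material, after unit conversion:
  titanium alloy: E = 116.5, α = 8.98, σ_y = 920.0 → σ = 219 MPa, n = 4.21
  gray cast iron: E = 126.1, α = 11.3, σ_y = 184.0 → σ = 297 MPa, n = 0.620
  aluminum alloy: E = 71.17, α = 22.5, σ_y = 330.0 → σ = 335 MPa, n = 0.986
Gray cast iron has the lowest safety factor, n = 0.620.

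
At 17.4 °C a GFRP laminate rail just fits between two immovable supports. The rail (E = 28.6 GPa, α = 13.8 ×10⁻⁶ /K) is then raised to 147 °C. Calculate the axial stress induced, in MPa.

ΔT = 129.6 K. Constrained thermal stress σ = E·α·ΔT = 28.60×10³ MPa × 13.8×10⁻⁶ × 129.6 = 51.2 MPa (compressive).

51.2 MPa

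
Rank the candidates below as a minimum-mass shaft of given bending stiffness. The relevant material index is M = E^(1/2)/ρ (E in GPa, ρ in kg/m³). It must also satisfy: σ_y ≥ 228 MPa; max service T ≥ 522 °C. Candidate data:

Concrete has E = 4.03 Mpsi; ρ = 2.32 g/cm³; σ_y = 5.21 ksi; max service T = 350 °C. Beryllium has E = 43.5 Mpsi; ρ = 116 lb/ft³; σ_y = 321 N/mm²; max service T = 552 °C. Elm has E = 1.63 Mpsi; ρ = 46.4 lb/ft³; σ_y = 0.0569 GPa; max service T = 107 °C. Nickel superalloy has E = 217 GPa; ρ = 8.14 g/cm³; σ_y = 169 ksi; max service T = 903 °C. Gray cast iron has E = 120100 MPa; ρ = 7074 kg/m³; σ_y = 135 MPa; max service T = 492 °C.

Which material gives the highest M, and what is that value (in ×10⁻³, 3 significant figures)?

Screen on constraints: σ_y ≥ 228 MPa; max service T ≥ 522 °C. Survivors: beryllium, nickel superalloy.
Convert each candidate to consistent units, then evaluate M:
  beryllium: E = 299.9 GPa, ρ = 1858 kg/m³
  nickel superalloy: E = 217.0 GPa, ρ = 8140 kg/m³
  beryllium: M = 9.32×10⁻³
  nickel superalloy: M = 1.81×10⁻³
Highest index: beryllium.

beryllium, M = 9.32×10⁻³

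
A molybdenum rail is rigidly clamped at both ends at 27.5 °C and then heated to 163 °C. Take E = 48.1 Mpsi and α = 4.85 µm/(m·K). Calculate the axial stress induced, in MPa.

E = 48.1 Mpsi = 331.6 GPa.
ΔT = 135.5 K. Constrained thermal stress σ = E·α·ΔT = 331.6×10³ MPa × 4.85×10⁻⁶ × 135.5 = 218 MPa (compressive).

218 MPa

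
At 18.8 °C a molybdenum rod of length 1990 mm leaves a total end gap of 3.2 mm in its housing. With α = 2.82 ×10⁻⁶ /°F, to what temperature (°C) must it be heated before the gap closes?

336 °C

α = 2.82×10⁻⁶/°F × 9/5 = 5.08×10⁻⁶/K.
α·L₀·ΔT = 3.2 mm ⇒ ΔT = 3.2 / (5.08×10⁻⁶ × 1990.0) = 316.8 K.
T = 18.8 + 316.8 = 335.6 °C.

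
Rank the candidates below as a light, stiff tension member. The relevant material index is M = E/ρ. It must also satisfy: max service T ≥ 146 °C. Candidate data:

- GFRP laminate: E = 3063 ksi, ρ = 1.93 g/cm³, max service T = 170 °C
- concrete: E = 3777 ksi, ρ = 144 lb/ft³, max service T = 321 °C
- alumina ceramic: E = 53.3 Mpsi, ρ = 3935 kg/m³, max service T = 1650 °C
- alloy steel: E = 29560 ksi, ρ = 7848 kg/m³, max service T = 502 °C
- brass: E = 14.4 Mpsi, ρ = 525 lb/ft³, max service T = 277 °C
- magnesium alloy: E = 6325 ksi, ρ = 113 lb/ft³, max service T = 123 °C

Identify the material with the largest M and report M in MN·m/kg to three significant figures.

Screen on constraints: max service T ≥ 146 °C. Survivors: GFRP laminate, concrete, alumina ceramic, alloy steel, brass.
In SI units:
  GFRP laminate: E = 21.12 GPa, ρ = 1930 kg/m³
  concrete: E = 26.04 GPa, ρ = 2307 kg/m³
  alumina ceramic: E = 367.5 GPa, ρ = 3935 kg/m³
  alloy steel: E = 203.8 GPa, ρ = 7848 kg/m³
  brass: E = 99.28 GPa, ρ = 8410 kg/m³
  alumina ceramic: M = 93.4 MN·m/kg
  alloy steel: M = 26.0 MN·m/kg
  brass: M = 11.8 MN·m/kg
  concrete: M = 11.3 MN·m/kg
  GFRP laminate: M = 10.9 MN·m/kg
The maximum is for alumina ceramic.

alumina ceramic, M = 93.4 MN·m/kg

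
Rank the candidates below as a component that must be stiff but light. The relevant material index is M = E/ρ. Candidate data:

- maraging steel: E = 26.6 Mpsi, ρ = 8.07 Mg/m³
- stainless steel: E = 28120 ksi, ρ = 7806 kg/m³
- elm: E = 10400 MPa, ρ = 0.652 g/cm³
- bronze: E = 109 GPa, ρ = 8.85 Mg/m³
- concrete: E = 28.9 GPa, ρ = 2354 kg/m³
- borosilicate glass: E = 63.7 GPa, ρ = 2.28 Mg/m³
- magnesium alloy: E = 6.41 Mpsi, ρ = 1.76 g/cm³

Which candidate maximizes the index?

borosilicate glass

After converting to SI:
  maraging steel: E = 183.4 GPa, ρ = 8070 kg/m³
  stainless steel: E = 193.9 GPa, ρ = 7806 kg/m³
  elm: E = 10.40 GPa, ρ = 652.0 kg/m³
  bronze: E = 109.0 GPa, ρ = 8850 kg/m³
  concrete: E = 28.90 GPa, ρ = 2354 kg/m³
  borosilicate glass: E = 63.70 GPa, ρ = 2280 kg/m³
  magnesium alloy: E = 44.20 GPa, ρ = 1760 kg/m³
  borosilicate glass: M = 27.9 MN·m/kg
  magnesium alloy: M = 25.1 MN·m/kg
  stainless steel: M = 24.8 MN·m/kg
  maraging steel: M = 22.7 MN·m/kg
  elm: M = 16.0 MN·m/kg
  bronze: M = 12.3 MN·m/kg
  concrete: M = 12.3 MN·m/kg
The maximum is for borosilicate glass.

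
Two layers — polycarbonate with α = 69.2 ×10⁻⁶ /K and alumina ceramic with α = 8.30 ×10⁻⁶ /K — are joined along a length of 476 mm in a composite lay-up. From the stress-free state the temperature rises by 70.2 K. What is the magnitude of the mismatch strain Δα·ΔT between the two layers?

4.28×10⁻³

Δα = |69.2 − 8.30|×10⁻⁶/K = 60.9×10⁻⁶/K.
Mismatch strain = Δα·ΔT = 60.9×10⁻⁶ × 70.2 = 4.28×10⁻³.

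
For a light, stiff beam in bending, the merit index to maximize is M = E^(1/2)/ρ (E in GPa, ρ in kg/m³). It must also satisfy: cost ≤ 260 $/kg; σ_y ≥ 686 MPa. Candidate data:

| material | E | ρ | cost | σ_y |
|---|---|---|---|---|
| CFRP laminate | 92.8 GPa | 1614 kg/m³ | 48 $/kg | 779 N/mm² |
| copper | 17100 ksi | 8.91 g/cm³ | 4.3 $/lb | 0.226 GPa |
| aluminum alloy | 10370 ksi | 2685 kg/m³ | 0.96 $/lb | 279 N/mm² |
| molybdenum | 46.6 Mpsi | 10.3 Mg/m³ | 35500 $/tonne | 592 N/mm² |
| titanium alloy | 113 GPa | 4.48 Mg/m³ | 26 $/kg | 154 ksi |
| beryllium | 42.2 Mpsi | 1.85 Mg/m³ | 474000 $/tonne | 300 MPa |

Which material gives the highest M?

CFRP laminate

Screen on constraints: cost ≤ 260 $/kg; σ_y ≥ 686 MPa. Survivors: CFRP laminate, titanium alloy.
After converting to SI:
  CFRP laminate: E = 92.80 GPa, ρ = 1614 kg/m³
  titanium alloy: E = 113.0 GPa, ρ = 4480 kg/m³
  CFRP laminate: M = 5.97×10⁻³
  titanium alloy: M = 2.37×10⁻³
The maximum is for CFRP laminate.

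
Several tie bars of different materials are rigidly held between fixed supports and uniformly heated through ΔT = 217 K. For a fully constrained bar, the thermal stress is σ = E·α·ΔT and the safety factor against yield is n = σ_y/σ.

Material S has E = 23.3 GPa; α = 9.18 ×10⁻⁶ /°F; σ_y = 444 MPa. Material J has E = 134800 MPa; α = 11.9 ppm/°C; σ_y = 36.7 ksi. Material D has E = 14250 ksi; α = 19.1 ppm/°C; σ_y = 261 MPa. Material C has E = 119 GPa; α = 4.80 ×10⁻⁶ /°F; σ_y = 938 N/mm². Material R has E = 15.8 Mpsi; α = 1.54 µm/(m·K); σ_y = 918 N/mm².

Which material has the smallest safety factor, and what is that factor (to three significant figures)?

Converting E to GPa, α to ×10⁻⁶/K, σ_y to MPa, then σ and n for each:
  material S: E = 23.30, α = 16.5, σ_y = 444.0 → σ = 83.5 MPa, n = 5.31
  material J: E = 134.8, α = 11.9, σ_y = 253.0 → σ = 348 MPa, n = 0.727
  material D: E = 98.25, α = 19.1, σ_y = 261.0 → σ = 407 MPa, n = 0.641
  material C: E = 119.0, α = 8.64, σ_y = 938.0 → σ = 223 MPa, n = 4.20
  material R: E = 108.9, α = 1.54, σ_y = 918.0 → σ = 36.4 MPa, n = 25.2
The minimum is material D at n = 0.641.

material D, n = 0.641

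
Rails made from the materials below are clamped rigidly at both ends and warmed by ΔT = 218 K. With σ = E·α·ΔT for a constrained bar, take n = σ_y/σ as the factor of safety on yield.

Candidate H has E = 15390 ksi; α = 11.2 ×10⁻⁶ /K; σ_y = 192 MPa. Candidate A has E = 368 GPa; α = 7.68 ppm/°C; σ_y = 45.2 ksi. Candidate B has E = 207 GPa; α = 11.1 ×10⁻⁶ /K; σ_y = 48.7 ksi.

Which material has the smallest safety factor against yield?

candidate A

With everything in SI (GPa, ×10⁻⁶/K, MPa):
  candidate H: E = 106.1, α = 11.2, σ_y = 192.0 → σ = 259 MPa, n = 0.741
  candidate A: E = 368.0, α = 7.68, σ_y = 311.6 → σ = 616 MPa, n = 0.506
  candidate B: E = 207.0, α = 11.1, σ_y = 335.8 → σ = 501 MPa, n = 0.670
The minimum is candidate A at n = 0.506.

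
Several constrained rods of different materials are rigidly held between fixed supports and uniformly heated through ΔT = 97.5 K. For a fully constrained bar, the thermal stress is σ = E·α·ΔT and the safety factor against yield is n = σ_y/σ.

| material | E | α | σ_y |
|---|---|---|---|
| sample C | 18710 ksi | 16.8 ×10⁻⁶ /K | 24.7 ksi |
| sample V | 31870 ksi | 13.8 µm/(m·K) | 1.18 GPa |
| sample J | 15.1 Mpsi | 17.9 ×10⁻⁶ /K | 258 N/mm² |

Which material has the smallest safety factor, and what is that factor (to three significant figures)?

In consistent units (E in GPa, α in ×10⁻⁶/K, σ_y in MPa):
  sample C: E = 129.0, α = 16.8, σ_y = 170.3 → σ = 211 MPa, n = 0.806
  sample V: E = 219.7, α = 13.8, σ_y = 1180 → σ = 296 MPa, n = 3.99
  sample J: E = 104.1, α = 17.9, σ_y = 258.0 → σ = 182 MPa, n = 1.42
Smallest n: sample C with n = 0.806.

sample C, n = 0.806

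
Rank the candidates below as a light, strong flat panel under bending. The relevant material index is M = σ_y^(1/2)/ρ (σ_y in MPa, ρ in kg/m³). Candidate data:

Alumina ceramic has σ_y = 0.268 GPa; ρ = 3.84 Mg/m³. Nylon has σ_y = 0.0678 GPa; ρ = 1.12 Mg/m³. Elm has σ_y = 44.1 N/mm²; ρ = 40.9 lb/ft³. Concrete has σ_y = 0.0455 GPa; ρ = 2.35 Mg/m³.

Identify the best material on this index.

In SI units:
  alumina ceramic: σ_y = 268.0 MPa, ρ = 3840 kg/m³
  nylon: σ_y = 67.80 MPa, ρ = 1120 kg/m³
  elm: σ_y = 44.10 MPa, ρ = 655.2 kg/m³
  concrete: σ_y = 45.50 MPa, ρ = 2350 kg/m³
  elm: M = 10.1×10⁻³
  nylon: M = 7.35×10⁻³
  alumina ceramic: M = 4.26×10⁻³
  concrete: M = 2.87×10⁻³
Highest index: elm.

elm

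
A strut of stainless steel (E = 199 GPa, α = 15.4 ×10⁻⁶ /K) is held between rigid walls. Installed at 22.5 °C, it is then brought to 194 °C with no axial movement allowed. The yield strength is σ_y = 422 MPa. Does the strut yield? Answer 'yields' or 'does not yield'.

ΔT = 171.5 K. Constrained thermal stress σ = E·α·ΔT = 199.0×10³ MPa × 15.4×10⁻⁶ × 171.5 = 526 MPa (compressive).
Compare to σ_y = 422 MPa: σ ≥ σ_y, so it yields.

yields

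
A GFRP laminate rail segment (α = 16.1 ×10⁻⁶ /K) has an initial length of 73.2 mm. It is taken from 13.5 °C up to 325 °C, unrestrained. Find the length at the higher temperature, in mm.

ΔT = 325 − 13.5 = 311.5 K.
ΔL = α·L₀·ΔT = 16.1×10⁻⁶ × 73.2 mm × 311.5 K = 0.367 mm.
L = L₀ + ΔL = 73.2 + 0.367 = 73.567 mm.

73.567 mm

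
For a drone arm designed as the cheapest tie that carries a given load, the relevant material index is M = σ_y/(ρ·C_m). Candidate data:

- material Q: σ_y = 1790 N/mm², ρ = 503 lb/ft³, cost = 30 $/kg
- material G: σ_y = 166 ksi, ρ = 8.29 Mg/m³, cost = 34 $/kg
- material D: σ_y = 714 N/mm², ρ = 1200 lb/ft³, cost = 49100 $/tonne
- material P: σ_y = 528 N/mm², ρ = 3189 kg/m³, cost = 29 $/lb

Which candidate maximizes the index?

After converting to SI:
  material Q: σ_y = 1790 MPa, ρ = 8057 kg/m³, cost = 30.00 $/kg
  material G: σ_y = 1145 MPa, ρ = 8290 kg/m³, cost = 34.00 $/kg
  material D: σ_y = 714.0 MPa, ρ = 19220 kg/m³, cost = 49.10 $/kg
  material P: σ_y = 528.0 MPa, ρ = 3189 kg/m³, cost = 63.93 $/kg
  material Q: M = 7.41 kN·m per $
  material G: M = 4.06 kN·m per $
  material P: M = 2.59 kN·m per $
  material D: M = 0.757 kN·m per $
Highest index: material Q.

material Q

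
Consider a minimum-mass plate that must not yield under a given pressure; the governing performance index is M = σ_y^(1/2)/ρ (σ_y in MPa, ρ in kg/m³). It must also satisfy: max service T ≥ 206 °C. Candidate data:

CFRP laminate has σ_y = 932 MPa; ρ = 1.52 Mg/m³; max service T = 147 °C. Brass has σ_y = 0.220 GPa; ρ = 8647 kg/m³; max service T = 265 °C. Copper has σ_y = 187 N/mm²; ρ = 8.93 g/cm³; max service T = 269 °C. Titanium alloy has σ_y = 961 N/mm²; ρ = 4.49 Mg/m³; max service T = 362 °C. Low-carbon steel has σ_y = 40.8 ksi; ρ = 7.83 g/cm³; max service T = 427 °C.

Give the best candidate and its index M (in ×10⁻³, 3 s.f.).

Screen on constraints: max service T ≥ 206 °C. Survivors: brass, copper, titanium alloy, low-carbon steel.
Putting every candidate on a common basis:
  brass: σ_y = 220.0 MPa, ρ = 8647 kg/m³
  copper: σ_y = 187.0 MPa, ρ = 8930 kg/m³
  titanium alloy: σ_y = 961.0 MPa, ρ = 4490 kg/m³
  low-carbon steel: σ_y = 281.3 MPa, ρ = 7830 kg/m³
  titanium alloy: M = 6.90×10⁻³
  low-carbon steel: M = 2.14×10⁻³
  brass: M = 1.72×10⁻³
  copper: M = 1.53×10⁻³
The maximum is for titanium alloy.

titanium alloy, M = 6.90×10⁻³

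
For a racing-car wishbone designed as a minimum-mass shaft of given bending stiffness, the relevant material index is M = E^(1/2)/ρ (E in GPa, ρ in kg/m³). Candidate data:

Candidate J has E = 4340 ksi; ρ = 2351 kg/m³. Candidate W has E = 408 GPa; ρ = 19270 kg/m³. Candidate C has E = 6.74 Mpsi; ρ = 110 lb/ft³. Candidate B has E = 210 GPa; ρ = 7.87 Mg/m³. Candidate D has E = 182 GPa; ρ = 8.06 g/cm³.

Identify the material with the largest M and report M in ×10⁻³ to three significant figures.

candidate C, M = 3.87×10⁻³

After converting to SI:
  candidate J: E = 29.92 GPa, ρ = 2351 kg/m³
  candidate W: E = 408.0 GPa, ρ = 19270 kg/m³
  candidate C: E = 46.47 GPa, ρ = 1762 kg/m³
  candidate B: E = 210.0 GPa, ρ = 7870 kg/m³
  candidate D: E = 182.0 GPa, ρ = 8060 kg/m³
  candidate C: M = 3.87×10⁻³
  candidate J: M = 2.33×10⁻³
  candidate B: M = 1.84×10⁻³
  candidate D: M = 1.67×10⁻³
  candidate W: M = 1.05×10⁻³
Highest index: candidate C.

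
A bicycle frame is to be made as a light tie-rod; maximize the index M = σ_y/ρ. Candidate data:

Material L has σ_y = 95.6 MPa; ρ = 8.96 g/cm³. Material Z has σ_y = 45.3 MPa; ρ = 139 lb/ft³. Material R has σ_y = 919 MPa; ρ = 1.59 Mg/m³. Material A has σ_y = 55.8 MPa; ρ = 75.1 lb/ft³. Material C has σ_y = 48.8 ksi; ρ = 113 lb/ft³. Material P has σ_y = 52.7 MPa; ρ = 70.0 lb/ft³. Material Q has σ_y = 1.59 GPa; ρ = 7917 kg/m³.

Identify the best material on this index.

Normalizing units and computing the index:
  material L: σ_y = 95.60 MPa, ρ = 8960 kg/m³
  material Z: σ_y = 45.30 MPa, ρ = 2227 kg/m³
  material R: σ_y = 919.0 MPa, ρ = 1590 kg/m³
  material A: σ_y = 55.80 MPa, ρ = 1203 kg/m³
  material C: σ_y = 336.5 MPa, ρ = 1810 kg/m³
  material P: σ_y = 52.70 MPa, ρ = 1121 kg/m³
  material Q: σ_y = 1590 MPa, ρ = 7917 kg/m³
  material R: M = 578 kN·m/kg
  material Q: M = 201 kN·m/kg
  material C: M = 186 kN·m/kg
  material P: M = 47.0 kN·m/kg
  material A: M = 46.4 kN·m/kg
  material Z: M = 20.3 kN·m/kg
  material L: M = 10.7 kN·m/kg
Highest index: material R.

material R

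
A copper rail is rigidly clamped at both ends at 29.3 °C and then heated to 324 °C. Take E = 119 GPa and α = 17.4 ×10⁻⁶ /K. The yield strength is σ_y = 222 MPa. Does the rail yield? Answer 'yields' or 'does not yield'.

yields

ΔT = 294.7 K. Constrained thermal stress σ = E·α·ΔT = 119.0×10³ MPa × 17.4×10⁻⁶ × 294.7 = 610 MPa (compressive).
Compare to σ_y = 222 MPa: σ ≥ σ_y, so it yields.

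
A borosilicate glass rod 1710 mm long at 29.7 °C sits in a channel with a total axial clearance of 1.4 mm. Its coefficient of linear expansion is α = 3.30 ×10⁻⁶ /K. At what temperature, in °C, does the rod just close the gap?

α·L₀·ΔT = 1.4 mm ⇒ ΔT = 1.4 / (3.30×10⁻⁶ × 1710.0) = 248.1 K.
T = 29.7 + 248.1 = 277.8 °C.

278 °C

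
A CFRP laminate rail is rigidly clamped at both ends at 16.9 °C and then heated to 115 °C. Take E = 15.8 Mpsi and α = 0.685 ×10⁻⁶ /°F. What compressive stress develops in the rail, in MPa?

E = 15.8 Mpsi = 108.9 GPa.
α = 0.685×10⁻⁶/°F × 9/5 = 1.23×10⁻⁶/K.
ΔT = 98.10 K. Constrained thermal stress σ = E·α·ΔT = 108.9×10³ MPa × 1.23×10⁻⁶ × 98.10 = 13.2 MPa (compressive).

13.2 MPa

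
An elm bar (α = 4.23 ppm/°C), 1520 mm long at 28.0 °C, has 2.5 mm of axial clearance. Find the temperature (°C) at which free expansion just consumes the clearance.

417 °C

α·L₀·ΔT = 2.5 mm ⇒ ΔT = 2.5 / (4.23×10⁻⁶ × 1520.0) = 388.8 K.
T = 28.0 + 388.8 = 416.8 °C.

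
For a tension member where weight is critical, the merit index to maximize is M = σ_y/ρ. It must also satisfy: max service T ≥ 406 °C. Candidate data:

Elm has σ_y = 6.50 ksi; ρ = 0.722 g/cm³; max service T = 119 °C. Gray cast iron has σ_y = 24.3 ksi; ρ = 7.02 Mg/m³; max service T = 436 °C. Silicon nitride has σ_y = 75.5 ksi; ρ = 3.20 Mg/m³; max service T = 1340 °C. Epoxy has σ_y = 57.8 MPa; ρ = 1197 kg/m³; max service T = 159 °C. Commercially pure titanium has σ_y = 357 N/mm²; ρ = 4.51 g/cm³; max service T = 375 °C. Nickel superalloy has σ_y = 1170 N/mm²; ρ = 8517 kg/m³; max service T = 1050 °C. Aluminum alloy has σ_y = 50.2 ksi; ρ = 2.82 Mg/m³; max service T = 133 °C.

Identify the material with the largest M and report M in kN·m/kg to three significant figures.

silicon nitride, M = 163 kN·m/kg

Screen on constraints: max service T ≥ 406 °C. Survivors: gray cast iron, silicon nitride, nickel superalloy.
Convert each candidate to consistent units, then evaluate M:
  gray cast iron: σ_y = 167.5 MPa, ρ = 7020 kg/m³
  silicon nitride: σ_y = 520.6 MPa, ρ = 3200 kg/m³
  nickel superalloy: σ_y = 1170 MPa, ρ = 8517 kg/m³
  silicon nitride: M = 163 kN·m/kg
  nickel superalloy: M = 137 kN·m/kg
  gray cast iron: M = 23.9 kN·m/kg
Silicon nitride has the largest M.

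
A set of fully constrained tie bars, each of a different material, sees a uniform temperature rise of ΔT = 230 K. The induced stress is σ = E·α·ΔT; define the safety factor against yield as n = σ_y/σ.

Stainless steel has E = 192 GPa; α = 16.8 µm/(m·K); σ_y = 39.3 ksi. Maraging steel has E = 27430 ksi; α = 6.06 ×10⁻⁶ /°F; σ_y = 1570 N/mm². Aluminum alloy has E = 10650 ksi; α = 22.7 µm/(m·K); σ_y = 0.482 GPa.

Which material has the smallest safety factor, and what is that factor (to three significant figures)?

stainless steel, n = 0.365

In consistent units (E in GPa, α in ×10⁻⁶/K, σ_y in MPa):
  stainless steel: E = 192.0, α = 16.8, σ_y = 271.0 → σ = 742 MPa, n = 0.365
  maraging steel: E = 189.1, α = 10.9, σ_y = 1570 → σ = 474 MPa, n = 3.31
  aluminum alloy: E = 73.43, α = 22.7, σ_y = 482.0 → σ = 383 MPa, n = 1.26
Smallest n: stainless steel with n = 0.365.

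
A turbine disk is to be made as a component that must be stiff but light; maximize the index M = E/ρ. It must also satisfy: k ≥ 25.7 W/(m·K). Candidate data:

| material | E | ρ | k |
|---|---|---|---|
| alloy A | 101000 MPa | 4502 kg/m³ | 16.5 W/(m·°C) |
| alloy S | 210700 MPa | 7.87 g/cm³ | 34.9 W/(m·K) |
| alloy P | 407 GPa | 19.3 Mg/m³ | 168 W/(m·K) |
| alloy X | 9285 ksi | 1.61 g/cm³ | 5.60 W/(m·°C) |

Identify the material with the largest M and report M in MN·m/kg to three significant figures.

Screen on constraints: k ≥ 25.7 W/(m·K). Survivors: alloy S, alloy P.
Putting every candidate on a common basis:
  alloy S: E = 210.7 GPa, ρ = 7870 kg/m³
  alloy P: E = 407.0 GPa, ρ = 19300 kg/m³
  alloy S: M = 26.8 MN·m/kg
  alloy P: M = 21.1 MN·m/kg
Alloy S ranks first.

alloy S, M = 26.8 MN·m/kg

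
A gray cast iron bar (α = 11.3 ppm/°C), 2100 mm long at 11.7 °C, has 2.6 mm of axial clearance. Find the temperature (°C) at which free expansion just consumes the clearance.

121 °C

α·L₀·ΔT = 2.6 mm ⇒ ΔT = 2.6 / (11.3×10⁻⁶ × 2100.0) = 109.6 K.
T = 11.7 + 109.6 = 121.3 °C.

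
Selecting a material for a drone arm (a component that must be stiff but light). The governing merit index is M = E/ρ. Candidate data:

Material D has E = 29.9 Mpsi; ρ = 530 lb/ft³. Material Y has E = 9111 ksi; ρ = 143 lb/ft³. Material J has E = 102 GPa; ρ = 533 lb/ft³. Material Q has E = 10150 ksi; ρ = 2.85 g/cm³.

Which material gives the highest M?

material Y

After converting to SI:
  material D: E = 206.2 GPa, ρ = 8490 kg/m³
  material Y: E = 62.82 GPa, ρ = 2291 kg/m³
  material J: E = 102.0 GPa, ρ = 8538 kg/m³
  material Q: E = 69.98 GPa, ρ = 2850 kg/m³
  material Y: M = 27.4 MN·m/kg
  material Q: M = 24.6 MN·m/kg
  material D: M = 24.3 MN·m/kg
  material J: M = 11.9 MN·m/kg
Highest index: material Y.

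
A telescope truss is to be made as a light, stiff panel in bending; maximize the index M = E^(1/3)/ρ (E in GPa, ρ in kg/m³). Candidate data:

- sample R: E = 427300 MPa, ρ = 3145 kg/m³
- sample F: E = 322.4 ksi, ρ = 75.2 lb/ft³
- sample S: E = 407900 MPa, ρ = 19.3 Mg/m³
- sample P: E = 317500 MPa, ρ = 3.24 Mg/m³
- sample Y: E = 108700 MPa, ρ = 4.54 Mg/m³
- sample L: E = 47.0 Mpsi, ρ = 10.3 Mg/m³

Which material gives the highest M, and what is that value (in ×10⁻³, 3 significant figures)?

sample R, M = 2.39×10⁻³

In SI units:
  sample R: E = 427.3 GPa, ρ = 3145 kg/m³
  sample F: E = 2.223 GPa, ρ = 1205 kg/m³
  sample S: E = 407.9 GPa, ρ = 19300 kg/m³
  sample P: E = 317.5 GPa, ρ = 3240 kg/m³
  sample Y: E = 108.7 GPa, ρ = 4540 kg/m³
  sample L: E = 324.1 GPa, ρ = 10300 kg/m³
  sample R: M = 2.39×10⁻³
  sample P: M = 2.11×10⁻³
  sample F: M = 1.08×10⁻³
  sample Y: M = 1.05×10⁻³
  sample L: M = 0.667×10⁻³
  sample S: M = 0.384×10⁻³
Highest index: sample R.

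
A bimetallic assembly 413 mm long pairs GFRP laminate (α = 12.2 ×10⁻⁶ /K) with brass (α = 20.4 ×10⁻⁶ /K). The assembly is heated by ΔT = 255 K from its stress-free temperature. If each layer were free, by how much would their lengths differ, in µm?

Δα = |12.2 − 20.4|×10⁻⁶/K = 8.20×10⁻⁶/K.
ΔL_mismatch = Δα·L·ΔT = 8.20×10⁻⁶ × 413.0 mm × 255.0 K = 864 µm.

864 µm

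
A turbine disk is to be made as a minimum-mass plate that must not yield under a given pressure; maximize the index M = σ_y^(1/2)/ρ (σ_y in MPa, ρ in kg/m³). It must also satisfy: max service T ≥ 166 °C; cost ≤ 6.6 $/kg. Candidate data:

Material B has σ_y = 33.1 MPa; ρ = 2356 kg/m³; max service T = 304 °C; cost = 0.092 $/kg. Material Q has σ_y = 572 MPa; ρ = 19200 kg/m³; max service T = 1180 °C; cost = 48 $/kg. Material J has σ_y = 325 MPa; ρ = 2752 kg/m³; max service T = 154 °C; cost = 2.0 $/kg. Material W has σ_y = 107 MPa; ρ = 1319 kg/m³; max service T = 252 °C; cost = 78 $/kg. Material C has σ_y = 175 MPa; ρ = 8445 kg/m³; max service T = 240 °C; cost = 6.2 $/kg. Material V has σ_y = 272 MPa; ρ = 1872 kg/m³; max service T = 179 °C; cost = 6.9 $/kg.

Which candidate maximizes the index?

Screen on constraints: max service T ≥ 166 °C; cost ≤ 6.6 $/kg. Survivors: material B, material C.
Per-candidate index values:
  material B: M = 2.44×10⁻³
  material C: M = 1.57×10⁻³
The maximum is for material B.

material B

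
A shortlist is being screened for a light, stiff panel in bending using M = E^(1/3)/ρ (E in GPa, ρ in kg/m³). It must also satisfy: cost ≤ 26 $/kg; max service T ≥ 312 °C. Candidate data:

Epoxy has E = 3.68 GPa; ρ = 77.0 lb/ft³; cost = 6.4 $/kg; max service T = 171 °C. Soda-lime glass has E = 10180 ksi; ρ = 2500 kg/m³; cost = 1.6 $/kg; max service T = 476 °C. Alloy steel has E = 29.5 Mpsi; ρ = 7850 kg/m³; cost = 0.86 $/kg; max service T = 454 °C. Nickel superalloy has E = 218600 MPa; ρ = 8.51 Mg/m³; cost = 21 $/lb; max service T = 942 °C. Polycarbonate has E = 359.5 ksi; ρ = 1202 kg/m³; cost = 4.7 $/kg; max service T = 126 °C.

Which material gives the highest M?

soda-lime glass

Screen on constraints: cost ≤ 26 $/kg; max service T ≥ 312 °C. Survivors: soda-lime glass, alloy steel.
In SI units:
  soda-lime glass: E = 70.19 GPa, ρ = 2500 kg/m³
  alloy steel: E = 203.4 GPa, ρ = 7850 kg/m³
  soda-lime glass: M = 1.65×10⁻³
  alloy steel: M = 0.749×10⁻³
Soda-lime glass ranks first.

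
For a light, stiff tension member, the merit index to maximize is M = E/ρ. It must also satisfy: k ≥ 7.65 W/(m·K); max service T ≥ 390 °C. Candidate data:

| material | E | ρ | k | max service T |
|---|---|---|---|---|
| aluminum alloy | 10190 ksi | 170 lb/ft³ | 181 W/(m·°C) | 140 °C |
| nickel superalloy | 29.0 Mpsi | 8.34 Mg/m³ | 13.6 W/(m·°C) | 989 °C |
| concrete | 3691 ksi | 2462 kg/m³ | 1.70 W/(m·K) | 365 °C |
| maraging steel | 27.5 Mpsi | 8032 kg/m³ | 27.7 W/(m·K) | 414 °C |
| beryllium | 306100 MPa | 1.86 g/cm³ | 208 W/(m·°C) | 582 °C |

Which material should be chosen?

Screen on constraints: k ≥ 7.65 W/(m·K); max service T ≥ 390 °C. Survivors: nickel superalloy, maraging steel, beryllium.
Putting every candidate on a common basis:
  nickel superalloy: E = 199.9 GPa, ρ = 8340 kg/m³
  maraging steel: E = 189.6 GPa, ρ = 8032 kg/m³
  beryllium: E = 306.1 GPa, ρ = 1860 kg/m³
  beryllium: M = 165 MN·m/kg
  nickel superalloy: M = 24.0 MN·m/kg
  maraging steel: M = 23.6 MN·m/kg
The maximum is for beryllium.

beryllium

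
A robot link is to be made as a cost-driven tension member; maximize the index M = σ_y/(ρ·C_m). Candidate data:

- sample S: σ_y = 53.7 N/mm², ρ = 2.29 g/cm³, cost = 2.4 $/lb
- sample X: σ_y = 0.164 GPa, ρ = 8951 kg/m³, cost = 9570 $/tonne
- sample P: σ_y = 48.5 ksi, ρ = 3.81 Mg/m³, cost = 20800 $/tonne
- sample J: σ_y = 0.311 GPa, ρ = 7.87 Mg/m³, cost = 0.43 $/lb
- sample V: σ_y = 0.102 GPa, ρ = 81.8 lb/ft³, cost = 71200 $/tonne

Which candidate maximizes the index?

sample J

Putting every candidate on a common basis:
  sample S: σ_y = 53.70 MPa, ρ = 2290 kg/m³, cost = 5.291 $/kg
  sample X: σ_y = 164.0 MPa, ρ = 8951 kg/m³, cost = 9.570 $/kg
  sample P: σ_y = 334.4 MPa, ρ = 3810 kg/m³, cost = 20.80 $/kg
  sample J: σ_y = 311.0 MPa, ρ = 7870 kg/m³, cost = 0.9480 $/kg
  sample V: σ_y = 102.0 MPa, ρ = 1310 kg/m³, cost = 71.20 $/kg
  sample J: M = 41.7 kN·m per $
  sample S: M = 4.43 kN·m per $
  sample P: M = 4.22 kN·m per $
  sample X: M = 1.91 kN·m per $
  sample V: M = 1.09 kN·m per $
The maximum is for sample J.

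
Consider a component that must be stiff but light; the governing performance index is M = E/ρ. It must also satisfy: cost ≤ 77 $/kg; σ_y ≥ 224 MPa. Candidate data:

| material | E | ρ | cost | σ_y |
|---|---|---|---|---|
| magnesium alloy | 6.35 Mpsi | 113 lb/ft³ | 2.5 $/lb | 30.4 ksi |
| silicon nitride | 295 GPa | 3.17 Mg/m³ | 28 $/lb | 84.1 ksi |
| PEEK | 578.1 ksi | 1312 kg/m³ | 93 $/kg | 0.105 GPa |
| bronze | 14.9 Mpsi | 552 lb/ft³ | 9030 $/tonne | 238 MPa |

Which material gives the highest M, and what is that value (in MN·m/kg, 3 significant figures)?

silicon nitride, M = 93.1 MN·m/kg

Screen on constraints: cost ≤ 77 $/kg; σ_y ≥ 224 MPa. Survivors: silicon nitride, bronze.
Putting every candidate on a common basis:
  silicon nitride: E = 295.0 GPa, ρ = 3170 kg/m³
  bronze: E = 102.7 GPa, ρ = 8842 kg/m³
  silicon nitride: M = 93.1 MN·m/kg
  bronze: M = 11.6 MN·m/kg
The maximum is for silicon nitride.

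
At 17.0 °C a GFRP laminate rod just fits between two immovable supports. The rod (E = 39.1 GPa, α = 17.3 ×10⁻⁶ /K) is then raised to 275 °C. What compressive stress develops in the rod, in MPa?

175 MPa

ΔT = 258.0 K. Constrained thermal stress σ = E·α·ΔT = 39.10×10³ MPa × 17.3×10⁻⁶ × 258.0 = 175 MPa (compressive).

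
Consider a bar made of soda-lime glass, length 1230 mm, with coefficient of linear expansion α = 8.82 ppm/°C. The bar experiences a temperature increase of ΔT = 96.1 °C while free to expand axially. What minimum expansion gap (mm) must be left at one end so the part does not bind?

ΔL = α·L₀·ΔT = 8.82×10⁻⁶ × 1230 mm × 96.10 K = 1.04 mm.

1.04 mm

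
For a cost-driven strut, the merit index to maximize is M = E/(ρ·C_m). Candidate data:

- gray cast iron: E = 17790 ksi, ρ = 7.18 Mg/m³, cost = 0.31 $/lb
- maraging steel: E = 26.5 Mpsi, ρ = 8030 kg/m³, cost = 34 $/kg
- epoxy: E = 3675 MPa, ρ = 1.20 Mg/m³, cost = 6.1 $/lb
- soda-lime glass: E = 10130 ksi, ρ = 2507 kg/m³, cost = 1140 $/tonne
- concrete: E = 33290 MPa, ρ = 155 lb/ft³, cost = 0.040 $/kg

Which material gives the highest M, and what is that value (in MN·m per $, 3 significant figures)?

Putting every candidate on a common basis:
  gray cast iron: E = 122.7 GPa, ρ = 7180 kg/m³, cost = 0.6834 $/kg
  maraging steel: E = 182.7 GPa, ρ = 8030 kg/m³, cost = 34.00 $/kg
  epoxy: E = 3.675 GPa, ρ = 1200 kg/m³, cost = 13.45 $/kg
  soda-lime glass: E = 69.84 GPa, ρ = 2507 kg/m³, cost = 1.140 $/kg
  concrete: E = 33.29 GPa, ρ = 2483 kg/m³, cost = 0.04000 $/kg
  concrete: M = 335 MN·m per $
  gray cast iron: M = 25.0 MN·m per $
  soda-lime glass: M = 24.4 MN·m per $
  maraging steel: M = 0.669 MN·m per $
  epoxy: M = 0.228 MN·m per $
Concrete has the largest M.

concrete, M = 335 MN·m per $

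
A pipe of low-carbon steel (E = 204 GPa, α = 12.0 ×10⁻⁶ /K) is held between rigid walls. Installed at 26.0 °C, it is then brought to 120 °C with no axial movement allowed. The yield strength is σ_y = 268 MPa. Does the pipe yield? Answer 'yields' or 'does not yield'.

does not yield

ΔT = 94.00 K. Constrained thermal stress σ = E·α·ΔT = 204.0×10³ MPa × 12.0×10⁻⁶ × 94.00 = 230 MPa (compressive).
Compare to σ_y = 268 MPa: σ < σ_y, so it does not yield.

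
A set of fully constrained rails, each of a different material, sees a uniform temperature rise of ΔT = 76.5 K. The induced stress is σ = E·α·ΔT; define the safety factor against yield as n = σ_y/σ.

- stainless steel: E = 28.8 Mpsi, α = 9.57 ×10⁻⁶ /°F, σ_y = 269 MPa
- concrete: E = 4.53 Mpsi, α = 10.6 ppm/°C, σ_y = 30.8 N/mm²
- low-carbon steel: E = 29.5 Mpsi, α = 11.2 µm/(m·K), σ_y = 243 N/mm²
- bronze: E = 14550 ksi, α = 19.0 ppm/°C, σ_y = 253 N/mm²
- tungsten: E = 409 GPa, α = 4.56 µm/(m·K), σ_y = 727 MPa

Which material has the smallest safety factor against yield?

stainless steel

Per material, after unit conversion:
  stainless steel: E = 198.6, α = 17.2, σ_y = 269.0 → σ = 262 MPa, n = 1.03
  concrete: E = 31.23, α = 10.6, σ_y = 30.80 → σ = 25.3 MPa, n = 1.22
  low-carbon steel: E = 203.4, α = 11.2, σ_y = 243.0 → σ = 174 MPa, n = 1.39
  bronze: E = 100.3, α = 19.0, σ_y = 253.0 → σ = 146 MPa, n = 1.74
  tungsten: E = 409.0, α = 4.56, σ_y = 727.0 → σ = 143 MPa, n = 5.10
Stainless steel has the lowest safety factor, n = 1.03.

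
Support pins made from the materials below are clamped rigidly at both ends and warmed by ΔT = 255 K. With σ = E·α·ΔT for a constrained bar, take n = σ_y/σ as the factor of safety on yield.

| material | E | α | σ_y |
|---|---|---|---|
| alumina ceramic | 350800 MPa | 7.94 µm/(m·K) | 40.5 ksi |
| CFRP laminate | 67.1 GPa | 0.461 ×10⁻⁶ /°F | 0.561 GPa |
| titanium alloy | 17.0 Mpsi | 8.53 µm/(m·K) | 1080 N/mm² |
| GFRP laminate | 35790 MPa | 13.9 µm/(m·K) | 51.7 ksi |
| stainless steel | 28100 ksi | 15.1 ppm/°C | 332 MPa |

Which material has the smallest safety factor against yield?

alumina ceramic

Per material, after unit conversion:
  alumina ceramic: E = 350.8, α = 7.94, σ_y = 279.2 → σ = 710 MPa, n = 0.393
  CFRP laminate: E = 67.10, α = 0.830, σ_y = 561.0 → σ = 14.2 MPa, n = 39.5
  titanium alloy: E = 117.2, α = 8.53, σ_y = 1080 → σ = 255 MPa, n = 4.24
  GFRP laminate: E = 35.79, α = 13.9, σ_y = 356.5 → σ = 127 MPa, n = 2.81
  stainless steel: E = 193.7, α = 15.1, σ_y = 332.0 → σ = 746 MPa, n = 0.445
Alumina ceramic has the lowest safety factor, n = 0.393.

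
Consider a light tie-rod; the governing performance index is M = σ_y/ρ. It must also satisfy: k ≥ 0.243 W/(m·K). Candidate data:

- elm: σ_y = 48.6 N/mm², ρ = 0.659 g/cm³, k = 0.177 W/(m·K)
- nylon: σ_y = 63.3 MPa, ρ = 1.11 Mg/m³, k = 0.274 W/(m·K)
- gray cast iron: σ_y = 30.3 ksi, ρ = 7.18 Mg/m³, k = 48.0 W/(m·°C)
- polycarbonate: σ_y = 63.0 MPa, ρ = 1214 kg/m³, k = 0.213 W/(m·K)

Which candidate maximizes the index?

nylon

Screen on constraints: k ≥ 0.243 W/(m·K). Survivors: nylon, gray cast iron.
Convert each candidate to consistent units, then evaluate M:
  nylon: σ_y = 63.30 MPa, ρ = 1110 kg/m³
  gray cast iron: σ_y = 208.9 MPa, ρ = 7180 kg/m³
  nylon: M = 57.0 kN·m/kg
  gray cast iron: M = 29.1 kN·m/kg
The maximum is for nylon.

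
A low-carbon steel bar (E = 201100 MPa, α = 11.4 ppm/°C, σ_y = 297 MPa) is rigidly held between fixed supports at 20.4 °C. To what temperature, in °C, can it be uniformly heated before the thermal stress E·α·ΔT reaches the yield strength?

150 °C

E = 201100 MPa = 201.1 GPa.
E·α·ΔT = 297.0 MPa ⇒ ΔT = 297.0 / (201.1×10³ × 11.4×10⁻⁶) = 129.6 K.
T = 20.4 + 129.6 = 150.0 °C.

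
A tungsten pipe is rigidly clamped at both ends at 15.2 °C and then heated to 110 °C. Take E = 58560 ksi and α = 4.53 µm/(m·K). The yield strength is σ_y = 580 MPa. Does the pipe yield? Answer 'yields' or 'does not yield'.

does not yield

E = 58560 ksi = 403.8 GPa.
ΔT = 94.80 K. Constrained thermal stress σ = E·α·ΔT = 403.8×10³ MPa × 4.53×10⁻⁶ × 94.80 = 173 MPa (compressive).
Compare to σ_y = 580 MPa: σ < σ_y, so it does not yield.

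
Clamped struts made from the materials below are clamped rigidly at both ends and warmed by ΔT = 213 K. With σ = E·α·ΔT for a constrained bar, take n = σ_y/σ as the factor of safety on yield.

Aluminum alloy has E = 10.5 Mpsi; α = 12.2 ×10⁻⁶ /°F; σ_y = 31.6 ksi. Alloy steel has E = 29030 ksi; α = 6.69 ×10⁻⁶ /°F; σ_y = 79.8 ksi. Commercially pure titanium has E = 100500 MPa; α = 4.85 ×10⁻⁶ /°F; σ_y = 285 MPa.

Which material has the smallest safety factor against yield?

In consistent units (E in GPa, α in ×10⁻⁶/K, σ_y in MPa):
  aluminum alloy: E = 72.39, α = 22.0, σ_y = 217.9 → σ = 339 MPa, n = 0.643
  alloy steel: E = 200.2, α = 12.0, σ_y = 550.2 → σ = 513 MPa, n = 1.07
  commercially pure titanium: E = 100.5, α = 8.73, σ_y = 285.0 → σ = 187 MPa, n = 1.53
Aluminum alloy has the lowest safety factor, n = 0.643.

aluminum alloy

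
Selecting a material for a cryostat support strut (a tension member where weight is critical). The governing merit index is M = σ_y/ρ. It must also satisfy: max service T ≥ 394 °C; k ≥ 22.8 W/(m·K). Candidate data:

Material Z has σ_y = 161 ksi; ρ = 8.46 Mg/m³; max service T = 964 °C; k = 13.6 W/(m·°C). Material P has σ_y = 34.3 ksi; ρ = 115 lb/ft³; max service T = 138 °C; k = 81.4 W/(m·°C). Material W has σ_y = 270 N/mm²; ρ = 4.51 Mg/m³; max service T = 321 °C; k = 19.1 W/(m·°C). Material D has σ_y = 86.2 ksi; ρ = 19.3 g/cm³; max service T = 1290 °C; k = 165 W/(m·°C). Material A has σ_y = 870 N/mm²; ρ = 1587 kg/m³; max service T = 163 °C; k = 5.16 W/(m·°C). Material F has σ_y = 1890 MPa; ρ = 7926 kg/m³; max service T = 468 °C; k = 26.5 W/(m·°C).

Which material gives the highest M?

Screen on constraints: max service T ≥ 394 °C; k ≥ 22.8 W/(m·K). Survivors: material D, material F.
After converting to SI:
  material D: σ_y = 594.3 MPa, ρ = 19300 kg/m³
  material F: σ_y = 1890 MPa, ρ = 7926 kg/m³
  material F: M = 238 kN·m/kg
  material D: M = 30.8 kN·m/kg
Material F ranks first.

material F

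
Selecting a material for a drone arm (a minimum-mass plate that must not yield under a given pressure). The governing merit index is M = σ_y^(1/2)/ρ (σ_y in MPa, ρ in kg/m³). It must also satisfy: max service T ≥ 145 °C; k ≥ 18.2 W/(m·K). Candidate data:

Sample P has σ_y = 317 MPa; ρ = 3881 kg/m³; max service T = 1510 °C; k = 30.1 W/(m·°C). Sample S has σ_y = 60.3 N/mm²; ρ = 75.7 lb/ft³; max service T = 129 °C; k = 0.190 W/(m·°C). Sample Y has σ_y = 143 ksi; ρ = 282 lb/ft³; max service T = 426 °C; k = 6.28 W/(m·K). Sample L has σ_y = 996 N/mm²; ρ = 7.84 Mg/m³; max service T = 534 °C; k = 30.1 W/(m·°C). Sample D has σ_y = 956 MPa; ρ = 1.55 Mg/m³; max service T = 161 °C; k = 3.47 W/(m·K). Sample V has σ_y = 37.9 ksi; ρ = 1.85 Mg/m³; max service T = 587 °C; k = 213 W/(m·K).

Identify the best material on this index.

sample V

Screen on constraints: max service T ≥ 145 °C; k ≥ 18.2 W/(m·K). Survivors: sample P, sample L, sample V.
Putting every candidate on a common basis:
  sample P: σ_y = 317.0 MPa, ρ = 3881 kg/m³
  sample L: σ_y = 996.0 MPa, ρ = 7840 kg/m³
  sample V: σ_y = 261.3 MPa, ρ = 1850 kg/m³
  sample V: M = 8.74×10⁻³
  sample P: M = 4.59×10⁻³
  sample L: M = 4.03×10⁻³
Sample V ranks first.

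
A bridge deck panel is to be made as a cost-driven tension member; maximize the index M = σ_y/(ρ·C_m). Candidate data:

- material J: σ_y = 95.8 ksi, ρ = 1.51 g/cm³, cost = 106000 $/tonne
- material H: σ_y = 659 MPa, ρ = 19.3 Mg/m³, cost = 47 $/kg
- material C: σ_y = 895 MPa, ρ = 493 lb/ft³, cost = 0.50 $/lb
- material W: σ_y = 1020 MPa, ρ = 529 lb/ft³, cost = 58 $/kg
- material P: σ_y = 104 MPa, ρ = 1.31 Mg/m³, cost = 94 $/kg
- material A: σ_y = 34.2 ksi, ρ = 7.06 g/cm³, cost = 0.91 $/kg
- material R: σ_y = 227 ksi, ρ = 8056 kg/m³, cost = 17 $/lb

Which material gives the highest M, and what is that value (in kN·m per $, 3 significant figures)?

material C, M = 103 kN·m per $

Convert each candidate to consistent units, then evaluate M:
  material J: σ_y = 660.5 MPa, ρ = 1510 kg/m³, cost = 106.0 $/kg
  material H: σ_y = 659.0 MPa, ρ = 19300 kg/m³, cost = 47.00 $/kg
  material C: σ_y = 895.0 MPa, ρ = 7897 kg/m³, cost = 1.102 $/kg
  material W: σ_y = 1020 MPa, ρ = 8474 kg/m³, cost = 58.00 $/kg
  material P: σ_y = 104.0 MPa, ρ = 1310 kg/m³, cost = 94.00 $/kg
  material A: σ_y = 235.8 MPa, ρ = 7060 kg/m³, cost = 0.9100 $/kg
  material R: σ_y = 1565 MPa, ρ = 8056 kg/m³, cost = 37.48 $/kg
  material C: M = 103 kN·m per $
  material A: M = 36.7 kN·m per $
  material R: M = 5.18 kN·m per $
  material J: M = 4.13 kN·m per $
  material W: M = 2.08 kN·m per $
  material P: M = 0.845 kN·m per $
  material H: M = 0.726 kN·m per $
The maximum is for material C.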